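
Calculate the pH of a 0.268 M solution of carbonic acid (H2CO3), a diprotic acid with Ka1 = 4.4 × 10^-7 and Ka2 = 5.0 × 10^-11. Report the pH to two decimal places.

Since Ka1 ≫ Ka2, the first ionization dominates [H+].
Ka1 = x²/(0.268 − x) = 4.4 × 10^-7
x ≈ √(4.4 × 10^-7 × 0.268) = 3.43 × 10^-4 M
pH = −log(3.43 × 10^-4) = 3.46

pH = 3.46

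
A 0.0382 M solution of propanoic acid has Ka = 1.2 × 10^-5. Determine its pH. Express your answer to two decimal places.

pH = 3.17

CH3CH2COOH ⇌ CH3CH2COO- + H+
Ka = x²/(0.0382 − x) = 1.2 × 10^-5
Neglecting x in the denominator: x = √(1.2 × 10^-5 × 0.0382) = 6.77 × 10^-4 M
Check: 1.8% ionized — well under 5%, approximation valid.
pH = −log[H+] = −log(6.77 × 10^-4) = 3.17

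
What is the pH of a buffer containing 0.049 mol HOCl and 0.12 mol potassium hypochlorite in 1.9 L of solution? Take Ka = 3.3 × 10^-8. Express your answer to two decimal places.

pH = 7.87

pKa = −log(3.3 × 10^-8) = 7.481
Henderson–Hasselbalch: pH = pKa + log([OCl-]/[HOCl]) = 7.481 + log(0.12/0.049)
pH = 7.481 + (+0.389) = 7.87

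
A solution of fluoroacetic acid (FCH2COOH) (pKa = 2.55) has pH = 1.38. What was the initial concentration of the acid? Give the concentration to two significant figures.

C₀ = 6.6 × 10^-1 M

[H+] = 10^(-1.38) = 4.17 × 10^-2 M = x
Ka = 10^(−2.55) = 2.82 × 10^-3
Ka = x²/(C₀ − x) ⇒ C₀ = x + x²/Ka
C₀ = 4.17 × 10^-2 + (4.17 × 10^-2)²/(2.82 × 10^-3) = 6.58 × 10^-1 M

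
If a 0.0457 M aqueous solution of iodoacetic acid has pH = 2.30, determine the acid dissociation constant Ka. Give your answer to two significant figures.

Ka = 6.2 × 10^-4

[H+] = 10^(-2.30) = 5.01 × 10^-3 M
At equilibrium [HA] = 0.0457 − 5.01 × 10^-3 = 4.07 × 10^-2 M
Ka = [H+][A-]/[HA] = (5.01 × 10^-3)² / 4.07 × 10^-2 = 6.2 × 10^-4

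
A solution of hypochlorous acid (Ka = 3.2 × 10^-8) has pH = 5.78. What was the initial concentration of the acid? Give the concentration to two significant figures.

[H+] = 10^(-5.78) = 1.66 × 10^-6 M = x
Ka = x²/(C₀ − x) ⇒ C₀ = x + x²/Ka
C₀ = 1.66 × 10^-6 + (1.66 × 10^-6)²/(3.2 × 10^-8) = 8.78 × 10^-5 M

C₀ = 8.8 × 10^-5 M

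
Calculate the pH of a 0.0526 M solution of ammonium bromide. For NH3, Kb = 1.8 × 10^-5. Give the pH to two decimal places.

NH4+ is the conjugate acid of the weak base NH3.
Ka = Kw/Kb = 1.0×10^-14 / 1.8 × 10^-5 = 5.56 × 10^-10
Ka = [H+]²/(0.0526 − [H+]) = 5.56 × 10^-10
Since Ka ≪ C₀, [H+] ≈ √(Ka·C₀) = 5.41 × 10^-6 M.
([H+]/C₀ = 0.01% < 5%, so the approximation holds.)
pH = −log[H+] = −log(5.41 × 10^-6) = 5.27

pH = 5.27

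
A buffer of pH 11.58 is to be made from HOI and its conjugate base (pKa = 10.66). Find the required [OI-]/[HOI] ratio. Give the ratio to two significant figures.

pH = pKa + log(r) ⇒ log(r) = 11.58 − 10.66 = +0.92
r = [OI-]/[HOI] = 10^(+0.92) = 8.32

ratio = 8.3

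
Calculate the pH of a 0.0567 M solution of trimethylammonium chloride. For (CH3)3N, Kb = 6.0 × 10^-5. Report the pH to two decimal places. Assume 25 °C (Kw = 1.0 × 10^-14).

pH = 5.51

(CH3)3NH+ is the conjugate acid of the weak base (CH3)3N.
Ka = Kw/Kb = 1.0×10^-14 / 6.0 × 10^-5 = 1.67 × 10^-10
Ka = [H+]²/(0.0567 − [H+]) = 1.67 × 10^-10
Neglecting [H+] in the denominator: [H+] = √(1.67 × 10^-10 × 0.0567) = 3.08 × 10^-6 M
pH = −log(3.08 × 10^-6) = 5.51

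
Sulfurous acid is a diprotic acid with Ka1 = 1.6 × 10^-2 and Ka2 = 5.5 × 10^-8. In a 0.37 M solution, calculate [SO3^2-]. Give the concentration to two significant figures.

First ionization gives [H+] ≈ [HSO3-] = 6.94 × 10^-2 M.
Second step: Ka2 = [H+][SO3^2-]/[HSO3-] ≈ [SO3^2-] (since [H+] ≈ [HSO3-]).
So [SO3^2-] ≈ Ka2.

5.5 × 10^-8 M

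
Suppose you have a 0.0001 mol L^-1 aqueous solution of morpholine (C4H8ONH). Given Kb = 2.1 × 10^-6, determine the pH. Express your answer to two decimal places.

C4H8ONH + H2O ⇌ C4H8ONH2+ + OH-
Let x = [OH-] at equilibrium. Kb = x²/(0.0001 − x).
The 5% rule fails; solving x² + Kb·x − Kb·C₀ = 0 exactly:
x = (−Kb + √(Kb² + 4·Kb·C₀))/2 = 1.35 × 10^-5 M
pOH = −log(1.35 × 10^-5) = 4.87; pH = 14.00 − 4.87 = 9.13

pH = 9.13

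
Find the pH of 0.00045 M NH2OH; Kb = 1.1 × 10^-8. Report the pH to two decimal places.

NH2OH + H2O ⇌ NH3OH+ + OH-
Kb = [OH-]²/(0.00045 − [OH-]) = 1.1 × 10^-8
Neglecting [OH-] in the denominator: [OH-] = √(1.1 × 10^-8 × 0.00045) = 2.22 × 10^-6 M
([OH-]/C₀ = 0.49% < 5%, so the approximation holds.)
pOH = 5.65, so pH = 14.00 − pOH = 8.35

pH = 8.35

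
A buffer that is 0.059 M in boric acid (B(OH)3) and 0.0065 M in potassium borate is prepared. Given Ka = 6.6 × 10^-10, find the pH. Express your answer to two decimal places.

pH = 8.22

pKa = −log(6.6 × 10^-10) = 9.180
Henderson–Hasselbalch: pH = pKa + log([B(OH)4-]/[B(OH)3]) = 9.180 + log(0.0065/0.059)
pH = 9.180 + (-0.958) = 8.22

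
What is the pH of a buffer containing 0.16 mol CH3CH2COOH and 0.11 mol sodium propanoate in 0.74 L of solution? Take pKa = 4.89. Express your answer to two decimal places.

pH = 4.73

pH = pKa + log([A⁻]/[HA]) = 4.89 + log(0.11/0.16)
pH = 4.89 + (-0.163) = 4.73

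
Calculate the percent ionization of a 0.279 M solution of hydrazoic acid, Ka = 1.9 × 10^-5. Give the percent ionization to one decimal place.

0.8%

HN3 ⇌ N3- + H+; let x = [H+] at equilibrium.
x ≈ √(Ka·C₀) = √(1.9 × 10^-5 × 0.279) = 2.30 × 10^-3 M
% ionization = x/C₀ × 100% = 2.30 × 10^-3/0.279 × 100% = 0.8%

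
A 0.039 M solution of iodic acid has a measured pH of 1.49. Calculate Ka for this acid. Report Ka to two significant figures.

[H+] = 10^(-1.49) = 3.24 × 10^-2 M
At equilibrium [HA] = 0.039 − 3.24 × 10^-2 = 6.60 × 10^-3 M
Ka = [H+][A-]/[HA] = (3.24 × 10^-2)² / 6.60 × 10^-3 = 1.6 × 10^-1

Ka = 1.6 × 10^-1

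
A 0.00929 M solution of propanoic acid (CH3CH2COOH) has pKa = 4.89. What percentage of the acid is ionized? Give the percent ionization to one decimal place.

3.7%

CH3CH2COOH ⇌ CH3CH2COO- + H+; let x = [H+] at equilibrium.
Ka = 10^(−4.89) = 1.29 × 10^-5
x ≈ √(Ka·C₀) = √(1.29 × 10^-5 × 0.00929) = 3.46 × 10^-4 M
% ionization = x/C₀ × 100% = 3.46 × 10^-4/0.00929 × 100% = 3.7%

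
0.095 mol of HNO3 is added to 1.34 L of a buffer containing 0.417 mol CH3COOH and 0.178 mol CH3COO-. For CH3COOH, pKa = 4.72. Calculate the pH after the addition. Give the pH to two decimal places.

Added H+ converts CH3COO- to CH3COOH: CH3COOH → 0.512 mol, CH3COO- → 0.083 mol.
Henderson–Hasselbalch with mole ratio 0.083/0.512: pH = 4.72 + (-0.790)

pH = 3.93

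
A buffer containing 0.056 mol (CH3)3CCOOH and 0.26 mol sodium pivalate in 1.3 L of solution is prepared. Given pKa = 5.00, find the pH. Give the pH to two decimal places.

pH = 5.67

pH = pKa + log([A⁻]/[HA]) = 5.00 + log(0.26/0.056)
pH = 5.00 + (+0.667) = 5.67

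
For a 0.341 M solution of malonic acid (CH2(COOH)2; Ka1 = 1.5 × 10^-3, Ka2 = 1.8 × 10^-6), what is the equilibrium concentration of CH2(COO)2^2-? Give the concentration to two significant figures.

First ionization gives [H+] ≈ [CH2(COOH)COO-] = 2.19 × 10^-2 M.
Second step: Ka2 = [H+][CH2(COO)2^2-]/[CH2(COOH)COO-] ≈ [CH2(COO)2^2-] (since [H+] ≈ [CH2(COOH)COO-]).
So [CH2(COO)2^2-] ≈ Ka2.

1.8 × 10^-6 M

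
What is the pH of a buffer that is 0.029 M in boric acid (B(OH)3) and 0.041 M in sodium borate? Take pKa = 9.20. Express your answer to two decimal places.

pH = 9.35

pH = pKa + log([A⁻]/[HA]) = 9.20 + log(0.041/0.029)
pH = 9.20 + (+0.150) = 9.35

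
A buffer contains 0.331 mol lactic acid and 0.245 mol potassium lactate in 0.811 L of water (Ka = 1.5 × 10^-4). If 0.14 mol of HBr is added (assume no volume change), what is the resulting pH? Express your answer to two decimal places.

Added H+ converts CH3CH(OH)COO- to CH3CH(OH)COOH: CH3CH(OH)COOH → 0.471 mol, CH3CH(OH)COO- → 0.105 mol.
pKa = −log(1.5 × 10^-4) = 3.824
pH = pKa + log(n_CH3CH(OH)COO-/n_CH3CH(OH)COOH) = 3.824 + log(0.105/0.471) = 3.824 + (-0.652)

pH = 3.17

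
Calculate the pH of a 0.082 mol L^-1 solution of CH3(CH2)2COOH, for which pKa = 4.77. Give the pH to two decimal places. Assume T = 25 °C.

pH = 2.93

CH3(CH2)2COOH ⇌ CH3(CH2)2COO- + H+
Ka = 10^(−4.77) = 1.70 × 10^-5
From the ICE table, Ka = [H+]²/(0.082 − [H+]) = 1.70 × 10^-5.
Neglecting [H+] in the denominator: [H+] = √(1.70 × 10^-5 × 0.082) = 1.18 × 10^-3 M
Check: 1.4% ionized — well under 5%, approximation valid.
pH = −log[H+] = −log(1.18 × 10^-3) = 2.93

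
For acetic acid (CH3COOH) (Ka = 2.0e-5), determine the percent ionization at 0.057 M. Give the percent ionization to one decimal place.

1.9%

CH3COOH ⇌ CH3COO- + H+; let x = [H+] at equilibrium.
x ≈ √(Ka·C₀) = √(2.0 × 10^-5 × 0.057) = 1.07 × 10^-3 M
Fraction ionized = 1.07 × 10^-3 / 0.057 = 0.0188 → 1.9%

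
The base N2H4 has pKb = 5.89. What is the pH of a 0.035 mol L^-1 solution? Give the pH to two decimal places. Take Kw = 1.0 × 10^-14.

N2H4 + H2O ⇌ N2H5+ + OH-
Kb = 10^(−5.89) = 1.29 × 10^-6
From the ICE table, Kb = x²/(0.035 − x) = 1.29 × 10^-6.
Assume x ≪ 0.035: x ≈ √(1.29 × 10^-6 × 0.035) = 2.12 × 10^-4 M
(x/C₀ = 0.61% < 5%, so the approximation holds.)
pOH = −log(2.12 × 10^-4) = 3.67; pH = 14.00 − 3.67 = 10.33

pH = 10.33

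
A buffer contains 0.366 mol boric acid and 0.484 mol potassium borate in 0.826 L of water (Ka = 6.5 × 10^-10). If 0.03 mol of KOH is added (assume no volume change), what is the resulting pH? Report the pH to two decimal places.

OH- converts B(OH)3 to B(OH)4-: B(OH)3 → 0.336 mol, B(OH)4- → 0.514 mol.
pKa = −log(6.5 × 10^-10) = 9.187
pH = pKa + log([A⁻]/[HA]) = 9.187 + log(0.514/0.336) = 9.187 +0.185

pH = 9.37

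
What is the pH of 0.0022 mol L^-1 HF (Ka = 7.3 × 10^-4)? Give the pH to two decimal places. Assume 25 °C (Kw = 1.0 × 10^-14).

HF ⇌ F- + H+
From the ICE table, Ka = [H+]²/(0.0022 − [H+]) = 7.3 × 10^-4.
Here C₀/Ka ≈ 3.01, so the small-[H+] approximation fails. Use the quadratic:
[H+] = [−0.00073 + √(0.00073² + 6.42e-06)]/2 = 9.54 × 10^-4 M
pH = −log[H+] = −log(9.54 × 10^-4) = 3.02

pH = 3.02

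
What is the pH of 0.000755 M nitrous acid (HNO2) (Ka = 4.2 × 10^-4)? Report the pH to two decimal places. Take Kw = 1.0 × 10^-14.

pH = 3.41

HNO2 ⇌ NO2- + H+
Ka = [H+]²/(0.000755 − [H+]) = 4.2 × 10^-4
[H+] is not negligible relative to C₀; solve [H+]² + 0.00042·[H+] − 3.17e-07 = 0.
[H+] = (−Ka + √(Ka² + 4·Ka·C₀))/2 = 3.91 × 10^-4 M
pH = −log[H+] = −log(3.91 × 10^-4) = 3.41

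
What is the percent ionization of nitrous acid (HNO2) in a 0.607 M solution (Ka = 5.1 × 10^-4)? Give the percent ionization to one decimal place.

2.9%

HNO2 ⇌ NO2- + H+; let x = [H+] at equilibrium.
x ≈ √(Ka·C₀) = √(5.1 × 10^-4 × 0.607) = 1.76 × 10^-2 M
Fraction ionized = 1.76 × 10^-2 / 0.607 = 0.0290 → 2.9%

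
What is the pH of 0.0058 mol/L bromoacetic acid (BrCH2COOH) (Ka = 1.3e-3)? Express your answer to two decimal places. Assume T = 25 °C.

pH = 2.66

BrCH2COOH ⇌ BrCH2COO- + H+
From the ICE table, Ka = [H+]²/(0.0058 − [H+]) = 1.3 × 10^-3.
The 5% rule fails; solving [H+]² + Ka·[H+] − Ka·C₀ = 0 exactly:
[H+] = [−0.0013 + √(0.0013² + 3.02e-05)]/2 = 2.17 × 10^-3 M
pH = −log(2.17 × 10^-3) = 2.66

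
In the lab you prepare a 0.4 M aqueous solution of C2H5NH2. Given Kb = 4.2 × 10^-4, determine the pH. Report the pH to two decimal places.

pH = 12.11

C2H5NH2 + H2O ⇌ C2H5NH3+ + OH-
Let x = [OH-] at equilibrium. Kb = x²/(0.4 − x).
Since Kb ≪ C₀, x ≈ √(Kb·C₀) = 1.30 × 10^-2 M.
Check: 3.2% ionized — well under 5%, approximation valid.
pOH = 1.89, so pH = 14.00 − pOH = 12.11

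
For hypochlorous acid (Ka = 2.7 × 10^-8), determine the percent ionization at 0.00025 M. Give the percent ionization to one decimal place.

HOCl ⇌ OCl- + H+; let x = [H+] at equilibrium.
x ≈ √(Ka·C₀) = √(2.7 × 10^-8 × 0.00025) = 2.60 × 10^-6 M
% ionization = x/C₀ × 100% = 2.60 × 10^-6/0.00025 × 100% = 1.0%

1.0%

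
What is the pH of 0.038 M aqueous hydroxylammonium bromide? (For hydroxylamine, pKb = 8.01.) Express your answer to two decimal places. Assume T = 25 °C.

pH = 3.71

NH3OH+ is the conjugate acid of the weak base NH2OH.
Kb = 10^(−8.01) = 9.77 × 10^-9
Ka = Kw/Kb = 1.0×10^-14 / 9.77 × 10^-9 = 1.02 × 10^-6
From the ICE table, Ka = [H+]²/(0.038 − [H+]) = 1.02 × 10^-6.
Neglecting [H+] in the denominator: [H+] = √(1.02 × 10^-6 × 0.038) = 1.97 × 10^-4 M
Check: 0.52% ionized — well under 5%, approximation valid.
pH = −log[H+] = −log(1.97 × 10^-4) = 3.71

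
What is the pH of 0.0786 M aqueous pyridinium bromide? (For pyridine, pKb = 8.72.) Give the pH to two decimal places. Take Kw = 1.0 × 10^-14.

C5H5NH+ is the conjugate acid of the weak base C5H5N.
Kb = 10^(−8.72) = 1.91 × 10^-9
Ka = Kw/Kb = 1.0×10^-14 / 1.91 × 10^-9 = 5.24 × 10^-6
From the ICE table, Ka = [H+]²/(0.0786 − [H+]) = 5.24 × 10^-6.
Since Ka ≪ C₀, [H+] ≈ √(Ka·C₀) = 6.42 × 10^-4 M.
Check: 0.82% ionized — well under 5%, approximation valid.
pH = −log[H+] = −log(6.42 × 10^-4) = 3.19

pH = 3.19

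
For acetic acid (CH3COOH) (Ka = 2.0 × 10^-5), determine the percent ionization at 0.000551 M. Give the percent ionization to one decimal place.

17.3%

CH3COOH ⇌ CH3COO- + H+; let x = [H+] at equilibrium.
Solve x² + 2e-05x − 1.1e-08 = 0 → x = 9.55 × 10^-5 M
Fraction ionized = 9.55 × 10^-5 / 0.000551 = 0.1733 → 17.3%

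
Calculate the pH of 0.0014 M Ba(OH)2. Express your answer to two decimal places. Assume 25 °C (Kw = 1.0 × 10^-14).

pH = 11.45

Ba(OH)2 is a strong base (each formula unit releases 2 OH-); [OH-] = 0.0028 M.
pOH = -log(0.0028) = 2.55
pH = 14.00 - 2.55 = 11.45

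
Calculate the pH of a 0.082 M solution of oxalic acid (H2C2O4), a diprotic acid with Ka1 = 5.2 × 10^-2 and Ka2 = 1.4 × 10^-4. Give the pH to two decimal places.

Since Ka1 ≫ Ka2, the first ionization dominates [H+].
Ka1 = x²/(0.082 − x) = 5.2 × 10^-2
Solving the quadratic: x = (−Ka1 + √(Ka1² + 4·Ka1·C₀))/2 = 4.43 × 10^-2 M
pH = −log(4.43 × 10^-2) = 1.35

pH = 1.35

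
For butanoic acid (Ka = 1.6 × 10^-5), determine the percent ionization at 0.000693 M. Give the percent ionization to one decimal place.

CH3(CH2)2COOH ⇌ CH3(CH2)2COO- + H+; let x = [H+] at equilibrium.
Solve x² + 1.6e-05x − 1.11e-08 = 0 → x = 9.76 × 10^-5 M
% ionization = x/C₀ × 100% = 9.76 × 10^-5/0.000693 × 100% = 14.1%

14.1%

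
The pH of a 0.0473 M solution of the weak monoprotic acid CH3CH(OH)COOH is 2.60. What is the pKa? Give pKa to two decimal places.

pKa = 3.85

[H+] = 10^(-2.60) = 2.51 × 10^-3 M
At equilibrium [HA] = 0.0473 − 2.51 × 10^-3 = 4.48 × 10^-2 M
Ka = [H+][A-]/[HA] = (2.51 × 10^-3)² / 4.48 × 10^-2 = 1.41 × 10^-4
pKa = -log(1.41 × 10^-4) = 3.85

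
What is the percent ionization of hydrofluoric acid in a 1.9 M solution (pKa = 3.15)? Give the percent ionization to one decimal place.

1.9%

HF ⇌ F- + H+; let x = [H+] at equilibrium.
Ka = 10^(−3.15) = 7.08 × 10^-4
x ≈ √(Ka·C₀) = √(7.08 × 10^-4 × 1.9) = 3.67 × 10^-2 M
% ionization = x/C₀ × 100% = 3.67 × 10^-2/1.9 × 100% = 1.9%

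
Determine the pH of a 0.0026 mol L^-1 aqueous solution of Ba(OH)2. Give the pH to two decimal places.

Ba(OH)2 is a strong base (each formula unit releases 2 OH-); [OH-] = 0.0052 M.
pOH = -log(0.0052) = 2.28
pH = 14.00 - 2.28 = 11.72

pH = 11.72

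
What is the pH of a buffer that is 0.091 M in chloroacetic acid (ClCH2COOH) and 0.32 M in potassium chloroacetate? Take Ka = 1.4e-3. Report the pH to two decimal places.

pH = 3.40

pKa = −log(1.4 × 10^-3) = 2.854
Henderson–Hasselbalch: pH = pKa + log([ClCH2COO-]/[ClCH2COOH]) = 2.854 + log(0.32/0.091)
pH = 2.854 + (+0.546) = 3.40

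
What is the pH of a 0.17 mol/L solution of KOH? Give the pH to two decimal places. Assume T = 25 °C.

KOH is a strong base; [OH-] = 0.17 M.
pOH = -log(0.17) = 0.77
pH = 14.00 - 0.77 = 13.23

pH = 13.23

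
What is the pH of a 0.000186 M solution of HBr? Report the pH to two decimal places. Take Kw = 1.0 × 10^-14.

pH = 3.73

HBr is a strong acid and dissociates completely, so [H+] = 0.000186 M.
pH = -log(0.000186) = 3.73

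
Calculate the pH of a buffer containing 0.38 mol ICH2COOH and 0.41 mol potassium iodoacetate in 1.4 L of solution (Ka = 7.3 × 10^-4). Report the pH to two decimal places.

pH = 3.17

pKa = −log(7.3 × 10^-4) = 3.137
Using pH = pKa + log([base]/[acid]) with [base]/[acid] = 0.41/0.38:
pH = 3.137 + (+0.033) = 3.17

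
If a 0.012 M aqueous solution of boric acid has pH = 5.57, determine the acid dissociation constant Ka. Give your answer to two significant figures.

Ka = 6.0 × 10^-10

[H+] = 10^(-5.57) = 2.69 × 10^-6 M
At equilibrium [HA] = 0.012 − 2.69 × 10^-6 = 1.20 × 10^-2 M
Ka = [H+][A-]/[HA] = (2.69 × 10^-6)² / 1.20 × 10^-2 = 6.0 × 10^-10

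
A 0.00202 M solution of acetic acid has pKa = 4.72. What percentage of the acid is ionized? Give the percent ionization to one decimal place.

9.3%

CH3COOH ⇌ CH3COO- + H+; let x = [H+] at equilibrium.
Ka = 10^(−4.72) = 1.91 × 10^-5
Ka = x²/(C₀ − x); solving the quadratic gives x = 1.87 × 10^-4 M.
% ionization = x/C₀ × 100% = 1.87 × 10^-4/0.00202 × 100% = 9.3%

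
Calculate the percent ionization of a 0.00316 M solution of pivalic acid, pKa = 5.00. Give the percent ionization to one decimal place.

(CH3)3CCOOH ⇌ (CH3)3CCOO- + H+; let x = [H+] at equilibrium.
Ka = 10^(−5.00) = 1.00 × 10^-5
Solve x² + 1e-05x − 3.16e-08 = 0 → x = 1.73 × 10^-4 M
Fraction ionized = 1.73 × 10^-4 / 0.00316 = 0.0547 → 5.5%

5.5%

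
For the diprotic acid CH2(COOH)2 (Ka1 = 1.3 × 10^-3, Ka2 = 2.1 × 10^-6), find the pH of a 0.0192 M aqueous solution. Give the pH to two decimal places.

Ka1 ≫ Ka2, so treat the first dissociation as the only significant source of H+.
Ka1 = x²/(0.0192 − x) = 1.3 × 10^-3
Solving the quadratic: x = (−Ka1 + √(Ka1² + 4·Ka1·C₀))/2 = 4.39 × 10^-3 M
pH = −log(4.39 × 10^-3) = 2.36

pH = 2.36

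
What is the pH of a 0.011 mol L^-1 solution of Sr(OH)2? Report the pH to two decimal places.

pH = 12.34

Sr(OH)2 is a strong base (each formula unit releases 2 OH-); [OH-] = 0.022 M.
pOH = -log(0.022) = 1.66
pH = 14.00 - 1.66 = 12.34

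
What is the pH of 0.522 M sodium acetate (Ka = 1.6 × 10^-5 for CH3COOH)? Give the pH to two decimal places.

CH3COO- is the conjugate base of the weak acid CH3COOH.
Kb = Kw/Ka = 1.0×10^-14 / 1.6 × 10^-5 = 6.25 × 10^-10
Kb = x²/(0.522 − x) = 6.25 × 10^-10
Assume x ≪ 0.522: x ≈ √(6.25 × 10^-10 × 0.522) = 1.81 × 10^-5 M
(x/C₀ = 0.0035% < 5%, so the approximation holds.)
pOH = 4.74, so pH = 14.00 − pOH = 9.26

pH = 9.26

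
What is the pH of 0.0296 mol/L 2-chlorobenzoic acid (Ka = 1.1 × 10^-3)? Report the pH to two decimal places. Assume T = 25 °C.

ClC6H4COOH ⇌ ClC6H4COO- + H+
From the ICE table, Ka = [H+]²/(0.0296 − [H+]) = 1.1 × 10^-3.
[H+] is not negligible relative to C₀; solve [H+]² + 0.0011·[H+] − 3.26e-05 = 0.
[H+] = [−0.0011 + √(0.0011² + 0.00013)]/2 = 5.18 × 10^-3 M
pH = −log[H+] = −log(5.18 × 10^-3) = 2.29

pH = 2.29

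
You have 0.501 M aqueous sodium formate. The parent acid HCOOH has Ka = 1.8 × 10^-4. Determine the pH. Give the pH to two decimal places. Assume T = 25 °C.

pH = 8.72

HCOO- is the conjugate base of the weak acid HCOOH.
Kb = Kw/Ka = 1.0×10^-14 / 1.8 × 10^-4 = 5.56 × 10^-11
From the ICE table, Kb = [OH-]²/(0.501 − [OH-]) = 5.56 × 10^-11.
Since Kb ≪ C₀, [OH-] ≈ √(Kb·C₀) = 5.28 × 10^-6 M.
([OH-]/C₀ = 0.0011% < 5%, so the approximation holds.)
pOH = −log(5.28 × 10^-6) = 5.28; pH = 14.00 − 5.28 = 8.72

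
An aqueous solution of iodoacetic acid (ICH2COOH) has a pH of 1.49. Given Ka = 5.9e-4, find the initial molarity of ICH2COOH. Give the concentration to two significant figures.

[H+] = 10^(-1.49) = 3.24 × 10^-2 M = x
Ka = x²/(C₀ − x) ⇒ C₀ = x + x²/Ka
C₀ = 3.24 × 10^-2 + (3.24 × 10^-2)²/(5.9 × 10^-4) = 1.81 M

C₀ = 1.8 M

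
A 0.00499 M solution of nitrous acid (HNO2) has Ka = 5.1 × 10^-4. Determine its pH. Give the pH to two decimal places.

HNO2 ⇌ NO2- + H+
From the ICE table, Ka = x²/(0.00499 − x) = 5.1 × 10^-4.
Here C₀/Ka ≈ 9.78, so the small-x approximation fails. Use the quadratic:
x = [−0.00051 + √(0.00051² + 1.02e-05)]/2 = 1.36 × 10^-3 M
pH = −log[H+] = −log(1.36 × 10^-3) = 2.87

pH = 2.87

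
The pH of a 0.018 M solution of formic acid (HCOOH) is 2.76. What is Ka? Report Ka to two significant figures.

Ka = 1.9 × 10^-4

[H+] = 10^(-2.76) = 1.74 × 10^-3 M
At equilibrium [HA] = 0.018 − 1.74 × 10^-3 = 1.63 × 10^-2 M
Ka = [H+][A-]/[HA] = (1.74 × 10^-3)² / 1.63 × 10^-2 = 1.9 × 10^-4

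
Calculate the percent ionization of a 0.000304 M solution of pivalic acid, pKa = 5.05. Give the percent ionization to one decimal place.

(CH3)3CCOOH ⇌ (CH3)3CCOO- + H+; let x = [H+] at equilibrium.
Ka = 10^(−5.05) = 8.91 × 10^-6
Ka = x²/(C₀ − x); solving the quadratic gives x = 4.78 × 10^-5 M.
% ionization = x/C₀ × 100% = 4.78 × 10^-5/0.000304 × 100% = 15.7%

15.7%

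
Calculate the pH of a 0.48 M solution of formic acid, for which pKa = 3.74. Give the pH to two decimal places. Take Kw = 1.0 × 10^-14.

HCOOH ⇌ HCOO- + H+
Ka = 10^(−3.74) = 1.82 × 10^-4
From the ICE table, Ka = x²/(0.48 − x) = 1.82 × 10^-4.
Since Ka ≪ C₀, x ≈ √(Ka·C₀) = 9.35 × 10^-3 M.
(x/C₀ = 1.9% < 5%, so the approximation holds.)
pH = −log[H+] = −log(9.35 × 10^-3) = 2.03

pH = 2.03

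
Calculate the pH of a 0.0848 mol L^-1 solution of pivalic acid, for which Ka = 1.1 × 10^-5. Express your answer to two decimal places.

pH = 3.02

(CH3)3CCOOH ⇌ (CH3)3CCOO- + H+
Ka = [H+]²/(0.0848 − [H+]) = 1.1 × 10^-5
Since Ka ≪ C₀, [H+] ≈ √(Ka·C₀) = 9.66 × 10^-4 M.
pH = −log[H+] = −log(9.66 × 10^-4) = 3.02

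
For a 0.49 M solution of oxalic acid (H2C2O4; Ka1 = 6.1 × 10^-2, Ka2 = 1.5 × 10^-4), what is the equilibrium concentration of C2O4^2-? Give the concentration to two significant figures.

1.5 × 10^-4 M

First ionization gives [H+] ≈ [HC2O4-] = 1.45 × 10^-1 M.
Second step: Ka2 = [H+][C2O4^2-]/[HC2O4-] ≈ [C2O4^2-] (since [H+] ≈ [HC2O4-]).
So [C2O4^2-] ≈ Ka2.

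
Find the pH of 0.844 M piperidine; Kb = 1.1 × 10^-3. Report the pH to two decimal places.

C5H10NH + H2O ⇌ C5H10NH2+ + OH-
Kb = [OH-]²/(0.844 − [OH-]) = 1.1 × 10^-3
Assume [OH-] ≪ 0.844: [OH-] ≈ √(1.1 × 10^-3 × 0.844) = 3.05 × 10^-2 M
([OH-]/C₀ = 3.6% < 5%, so the approximation holds.)
pOH = −log(3.05 × 10^-2) = 1.52; pH = 14.00 − 1.52 = 12.48

pH = 12.48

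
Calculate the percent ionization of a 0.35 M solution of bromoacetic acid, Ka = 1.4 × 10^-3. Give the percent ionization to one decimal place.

BrCH2COOH ⇌ BrCH2COO- + H+; let x = [H+] at equilibrium.
Ka = x²/(C₀ − x); solving the quadratic gives x = 2.14 × 10^-2 M.
% ionization = x/C₀ × 100% = 2.14 × 10^-2/0.35 × 100% = 6.1%

6.1%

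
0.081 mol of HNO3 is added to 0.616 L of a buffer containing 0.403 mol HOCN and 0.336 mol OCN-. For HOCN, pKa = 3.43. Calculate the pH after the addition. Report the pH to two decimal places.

After neutralization: n(HOCN) = 0.484 mol, n(OCN-) = 0.255 mol.
pH = pKa + log([A⁻]/[HA]) = 3.43 + log(0.255/0.484) = 3.43 -0.278

pH = 3.15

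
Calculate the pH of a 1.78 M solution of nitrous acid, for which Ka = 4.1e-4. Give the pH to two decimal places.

pH = 1.57

HNO2 ⇌ NO2- + H+
Ka = [H+]²/(1.78 − [H+]) = 4.1 × 10^-4
Assume [H+] ≪ 1.78: [H+] ≈ √(4.1 × 10^-4 × 1.78) = 2.70 × 10^-2 M
pH = −log[H+] = −log(2.70 × 10^-2) = 1.57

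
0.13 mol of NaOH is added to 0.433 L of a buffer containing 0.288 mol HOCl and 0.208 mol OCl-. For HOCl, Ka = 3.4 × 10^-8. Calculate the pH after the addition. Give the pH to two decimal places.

After neutralization: n(HOCl) = 0.158 mol, n(OCl-) = 0.338 mol.
pKa = −log(3.4 × 10^-8) = 7.469
pH = pKa + log(n_OCl-/n_HOCl) = 7.469 + log(0.338/0.158) = 7.469 + (+0.330)

pH = 7.80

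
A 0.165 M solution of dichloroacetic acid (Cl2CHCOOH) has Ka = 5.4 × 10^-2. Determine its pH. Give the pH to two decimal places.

Cl2CHCOOH ⇌ Cl2CHCOO- + H+
From the ICE table, Ka = [H+]²/(0.165 − [H+]) = 5.4 × 10^-2.
The 5% rule fails; solving [H+]² + Ka·[H+] − Ka·C₀ = 0 exactly:
[H+] = (−Ka + √(Ka² + 4·Ka·C₀))/2 = 7.12 × 10^-2 M
pH = −log[H+] = −log(7.12 × 10^-2) = 1.15

pH = 1.15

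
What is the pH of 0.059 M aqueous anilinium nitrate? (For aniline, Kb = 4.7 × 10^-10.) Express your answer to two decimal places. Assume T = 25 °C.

C6H5NH3+ is the conjugate acid of the weak base C6H5NH2.
Ka = Kw/Kb = 1.0×10^-14 / 4.7 × 10^-10 = 2.13 × 10^-5
Let x = [H+] at equilibrium. Ka = x²/(0.059 − x).
Since Ka ≪ C₀, x ≈ √(Ka·C₀) = 1.12 × 10^-3 M.
pH = −log[H+] = −log(1.12 × 10^-3) = 2.95

pH = 2.95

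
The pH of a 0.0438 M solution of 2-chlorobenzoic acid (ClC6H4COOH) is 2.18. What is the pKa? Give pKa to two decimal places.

[H+] = 10^(-2.18) = 6.61 × 10^-3 M
At equilibrium [HA] = 0.0438 − 6.61 × 10^-3 = 3.72 × 10^-2 M
Ka = [H+][A-]/[HA] = (6.61 × 10^-3)² / 3.72 × 10^-2 = 1.17 × 10^-3
pKa = -log(1.17 × 10^-3) = 2.93

pKa = 2.93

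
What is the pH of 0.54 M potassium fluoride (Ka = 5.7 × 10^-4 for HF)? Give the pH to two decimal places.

pH = 8.49

F- is the conjugate base of the weak acid HF.
Kb = Kw/Ka = 1.0×10^-14 / 5.7 × 10^-4 = 1.75 × 10^-11
Kb = [OH-]²/(0.54 − [OH-]) = 1.75 × 10^-11
Neglecting [OH-] in the denominator: [OH-] = √(1.75 × 10^-11 × 0.54) = 3.07 × 10^-6 M
Check: 0.00057% ionized — well under 5%, approximation valid.
pOH = 5.51, so pH = 14.00 − pOH = 8.49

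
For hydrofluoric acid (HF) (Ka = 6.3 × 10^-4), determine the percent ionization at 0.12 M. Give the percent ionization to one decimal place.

HF ⇌ F- + H+; let x = [H+] at equilibrium.
Solve x² + 0.00063x − 7.56e-05 = 0 → x = 8.39 × 10^-3 M
Fraction ionized = 8.39 × 10^-3 / 0.12 = 0.0699 → 7.0%

7.0%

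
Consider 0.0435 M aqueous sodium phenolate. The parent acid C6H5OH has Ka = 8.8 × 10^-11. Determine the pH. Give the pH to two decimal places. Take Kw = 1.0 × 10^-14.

C6H5O- is the conjugate base of the weak acid C6H5OH.
Kb = Kw/Ka = 1.0×10^-14 / 8.8 × 10^-11 = 1.14 × 10^-4
Kb = [OH-]²/(0.0435 − [OH-]) = 1.14 × 10^-4
Here C₀/Kb ≈ 382, so the small-[OH-] approximation fails. Use the quadratic:
[OH-] = [−0.000114 + √(0.000114² + 1.98e-05)]/2 = 2.17 × 10^-3 M
pOH = −log(2.17 × 10^-3) = 2.66; pH = 14.00 − 2.66 = 11.34

pH = 11.34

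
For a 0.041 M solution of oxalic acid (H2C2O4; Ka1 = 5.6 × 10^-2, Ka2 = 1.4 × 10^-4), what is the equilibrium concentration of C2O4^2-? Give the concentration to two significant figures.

First ionization gives [H+] ≈ [HC2O4-] = 2.75 × 10^-2 M.
Second step: Ka2 = [H+][C2O4^2-]/[HC2O4-] ≈ [C2O4^2-] (since [H+] ≈ [HC2O4-]).
So [C2O4^2-] ≈ Ka2.

1.4 × 10^-4 M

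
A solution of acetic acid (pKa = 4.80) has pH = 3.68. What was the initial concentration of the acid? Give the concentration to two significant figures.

[H+] = 10^(-3.68) = 2.09 × 10^-4 M = x
Ka = 10^(−4.80) = 1.58 × 10^-5
Ka = x²/(C₀ − x) ⇒ C₀ = x + x²/Ka
C₀ = 2.09 × 10^-4 + (2.09 × 10^-4)²/(1.58 × 10^-5) = 2.97 × 10^-3 M

C₀ = 3.0 × 10^-3 M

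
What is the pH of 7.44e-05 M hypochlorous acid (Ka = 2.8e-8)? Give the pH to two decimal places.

pH = 5.84

HOCl ⇌ OCl- + H+
Ka = [H+]²/(7.44e-05 − [H+]) = 2.8 × 10^-8
Neglecting [H+] in the denominator: [H+] = √(2.8 × 10^-8 × 7.44e-05) = 1.44 × 10^-6 M
Check: 1.9% ionized — well under 5%, approximation valid.
pH = −log[H+] = −log(1.44 × 10^-6) = 5.84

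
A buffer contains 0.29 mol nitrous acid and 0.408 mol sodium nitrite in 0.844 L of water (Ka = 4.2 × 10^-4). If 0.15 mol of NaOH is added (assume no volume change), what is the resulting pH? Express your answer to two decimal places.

pH = 3.98

OH- converts HNO2 to NO2-: HNO2 → 0.14 mol, NO2- → 0.558 mol.
pKa = −log(4.2 × 10^-4) = 3.377
pH = pKa + log([A⁻]/[HA]) = 3.377 + log(0.558/0.14) = 3.377 +0.601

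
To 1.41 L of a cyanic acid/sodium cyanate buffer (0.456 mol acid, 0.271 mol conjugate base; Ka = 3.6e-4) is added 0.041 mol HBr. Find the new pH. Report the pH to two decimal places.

pH = 3.11

Added H+ converts OCN- to HOCN: HOCN → 0.497 mol, OCN- → 0.23 mol.
pKa = −log(3.6 × 10^-4) = 3.444
pH = pKa + log([A⁻]/[HA]) = 3.444 + log(0.23/0.497) = 3.444 -0.335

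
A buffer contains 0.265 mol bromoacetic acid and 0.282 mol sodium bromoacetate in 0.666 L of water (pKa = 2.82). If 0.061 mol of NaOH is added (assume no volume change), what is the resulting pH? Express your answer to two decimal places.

pH = 3.05

After neutralization: n(BrCH2COOH) = 0.204 mol, n(BrCH2COO-) = 0.343 mol.
Henderson–Hasselbalch with mole ratio 0.343/0.204: pH = 2.82 + (+0.226)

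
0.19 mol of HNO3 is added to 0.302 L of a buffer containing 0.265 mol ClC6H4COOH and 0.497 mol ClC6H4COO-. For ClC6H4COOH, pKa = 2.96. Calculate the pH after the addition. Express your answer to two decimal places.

pH = 2.79

After neutralization: n(ClC6H4COOH) = 0.455 mol, n(ClC6H4COO-) = 0.307 mol.
Henderson–Hasselbalch with mole ratio 0.307/0.455: pH = 2.96 + (-0.171)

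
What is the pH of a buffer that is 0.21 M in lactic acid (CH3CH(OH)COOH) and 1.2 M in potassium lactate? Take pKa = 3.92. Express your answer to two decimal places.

pH = pKa + log([A⁻]/[HA]) = 3.92 + log(1.2/0.21)
pH = 3.92 + (+0.757) = 4.68

pH = 4.68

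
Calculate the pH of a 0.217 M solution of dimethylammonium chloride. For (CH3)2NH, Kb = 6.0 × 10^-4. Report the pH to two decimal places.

(CH3)2NH2+ is the conjugate acid of the weak base (CH3)2NH.
Ka = Kw/Kb = 1.0×10^-14 / 6.0 × 10^-4 = 1.67 × 10^-11
Ka = x²/(0.217 − x) = 1.67 × 10^-11
Assume x ≪ 0.217: x ≈ √(1.67 × 10^-11 × 0.217) = 1.90 × 10^-6 M
(x/C₀ = 0.00088% < 5%, so the approximation holds.)
pH = −log[H+] = −log(1.90 × 10^-6) = 5.72

pH = 5.72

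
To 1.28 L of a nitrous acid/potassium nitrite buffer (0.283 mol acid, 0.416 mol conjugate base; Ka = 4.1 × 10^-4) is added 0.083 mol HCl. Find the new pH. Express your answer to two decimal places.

After neutralization: n(HNO2) = 0.366 mol, n(NO2-) = 0.333 mol.
pKa = −log(4.1 × 10^-4) = 3.387
Henderson–Hasselbalch with mole ratio 0.333/0.366: pH = 3.387 + (-0.041)

pH = 3.35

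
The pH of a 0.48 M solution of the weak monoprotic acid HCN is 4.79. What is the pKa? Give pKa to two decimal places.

[H+] = 10^(-4.79) = 1.62 × 10^-5 M
At equilibrium [HA] = 0.48 − 1.62 × 10^-5 = 4.80 × 10^-1 M
Ka = [H+][A-]/[HA] = (1.62 × 10^-5)² / 4.80 × 10^-1 = 5.47 × 10^-10
pKa = -log(5.47 × 10^-10) = 9.26

pKa = 9.26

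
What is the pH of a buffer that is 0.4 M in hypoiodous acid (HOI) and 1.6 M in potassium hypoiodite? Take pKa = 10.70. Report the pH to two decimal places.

pH = 11.30

Henderson–Hasselbalch: pH = pKa + log([OI-]/[HOI]) = 10.70 + log(1.6/0.4)
pH = 10.70 + (+0.602) = 11.30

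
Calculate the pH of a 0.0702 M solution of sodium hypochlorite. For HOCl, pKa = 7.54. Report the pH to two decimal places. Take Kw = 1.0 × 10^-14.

OCl- is the conjugate base of the weak acid HOCl.
Ka = 10^(−7.54) = 2.88 × 10^-8
Kb = Kw/Ka = 1.0×10^-14 / 2.88 × 10^-8 = 3.47 × 10^-7
From the ICE table, Kb = [OH-]²/(0.0702 − [OH-]) = 3.47 × 10^-7.
Neglecting [OH-] in the denominator: [OH-] = √(3.47 × 10^-7 × 0.0702) = 1.56 × 10^-4 M
Check: 0.22% ionized — well under 5%, approximation valid.
pOH = 3.81, so pH = 14.00 − pOH = 10.19

pH = 10.19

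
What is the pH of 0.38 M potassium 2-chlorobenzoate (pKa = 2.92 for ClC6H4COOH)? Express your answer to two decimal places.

ClC6H4COO- is the conjugate base of the weak acid ClC6H4COOH.
Ka = 10^(−2.92) = 1.20 × 10^-3
Kb = Kw/Ka = 1.0×10^-14 / 1.20 × 10^-3 = 8.33 × 10^-12
Let x = [OH-] at equilibrium. Kb = x²/(0.38 − x).
Since Kb ≪ C₀, x ≈ √(Kb·C₀) = 1.78 × 10^-6 M.
Check: 0.00047% ionized — well under 5%, approximation valid.
pOH = 5.75, so pH = 14.00 − pOH = 8.25

pH = 8.25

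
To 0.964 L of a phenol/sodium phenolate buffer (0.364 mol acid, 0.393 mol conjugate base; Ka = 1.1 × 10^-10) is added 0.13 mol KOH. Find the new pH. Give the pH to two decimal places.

After neutralization: n(C6H5OH) = 0.234 mol, n(C6H5O-) = 0.523 mol.
pKa = −log(1.1 × 10^-10) = 9.959
pH = pKa + log(n_C6H5O-/n_C6H5OH) = 9.959 + log(0.523/0.234) = 9.959 + (+0.349)

pH = 10.31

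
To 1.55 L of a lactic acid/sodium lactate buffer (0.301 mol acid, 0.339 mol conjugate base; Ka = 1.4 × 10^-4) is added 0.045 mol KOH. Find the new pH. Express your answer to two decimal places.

OH- converts CH3CH(OH)COOH to CH3CH(OH)COO-: CH3CH(OH)COOH → 0.256 mol, CH3CH(OH)COO- → 0.384 mol.
pKa = −log(1.4 × 10^-4) = 3.854
Henderson–Hasselbalch with mole ratio 0.384/0.256: pH = 3.854 + (+0.176)

pH = 4.03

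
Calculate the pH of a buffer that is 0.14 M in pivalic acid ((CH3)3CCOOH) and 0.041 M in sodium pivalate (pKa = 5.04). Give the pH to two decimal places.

pH = 4.51

pH = pKa + log([A⁻]/[HA]) = 5.04 + log(0.041/0.14)
pH = 5.04 + (-0.533) = 4.51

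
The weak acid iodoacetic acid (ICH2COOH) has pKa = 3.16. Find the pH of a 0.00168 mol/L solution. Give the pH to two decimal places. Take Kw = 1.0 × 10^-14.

pH = 3.10

ICH2COOH ⇌ ICH2COO- + H+
Ka = 10^(−3.16) = 6.92 × 10^-4
Let x = [H+] at equilibrium. Ka = x²/(0.00168 − x).
x is not negligible relative to C₀; solve x² + 0.000692·x − 1.16e-06 = 0.
x = [−0.000692 + √(0.000692² + 4.65e-06)]/2 = 7.86 × 10^-4 M
pH = −log(7.86 × 10^-4) = 3.10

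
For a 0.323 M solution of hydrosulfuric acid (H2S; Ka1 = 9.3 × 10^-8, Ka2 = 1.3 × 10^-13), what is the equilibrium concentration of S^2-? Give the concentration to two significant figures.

1.3 × 10^-13 M

First ionization gives [H+] ≈ [HS-] = 1.73 × 10^-4 M.
Second step: Ka2 = [H+][S^2-]/[HS-] ≈ [S^2-] (since [H+] ≈ [HS-]).
So [S^2-] ≈ Ka2.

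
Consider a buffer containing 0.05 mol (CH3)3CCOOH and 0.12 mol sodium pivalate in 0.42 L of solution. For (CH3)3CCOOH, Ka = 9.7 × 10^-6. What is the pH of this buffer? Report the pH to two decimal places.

pKa = −log(9.7 × 10^-6) = 5.013
Using pH = pKa + log([base]/[acid]) with [base]/[acid] = 0.12/0.05:
pH = 5.013 + (+0.380) = 5.39

pH = 5.39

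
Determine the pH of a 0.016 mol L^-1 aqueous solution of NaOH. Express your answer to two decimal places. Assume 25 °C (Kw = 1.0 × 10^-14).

NaOH is a strong base; [OH-] = 0.016 M.
pOH = -log(0.016) = 1.80
pH = 14.00 - 1.80 = 12.20

pH = 12.20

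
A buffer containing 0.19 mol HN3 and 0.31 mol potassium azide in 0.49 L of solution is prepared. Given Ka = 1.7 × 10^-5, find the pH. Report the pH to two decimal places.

pH = 4.98

pKa = −log(1.7 × 10^-5) = 4.770
Using pH = pKa + log([base]/[acid]) with [base]/[acid] = 0.31/0.19:
pH = 4.770 + (+0.213) = 4.98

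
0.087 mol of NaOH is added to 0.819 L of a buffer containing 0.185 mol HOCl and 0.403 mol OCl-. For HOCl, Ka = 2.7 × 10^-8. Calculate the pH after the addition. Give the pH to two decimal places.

After neutralization: n(HOCl) = 0.098 mol, n(OCl-) = 0.49 mol.
pKa = −log(2.7 × 10^-8) = 7.569
Henderson–Hasselbalch with mole ratio 0.49/0.098: pH = 7.569 + (+0.699)

pH = 8.27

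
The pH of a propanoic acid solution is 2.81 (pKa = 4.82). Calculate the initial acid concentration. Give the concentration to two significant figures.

C₀ = 1.6 × 10^-1 M

[H+] = 10^(-2.81) = 1.55 × 10^-3 M = x
Ka = 10^(−4.82) = 1.51 × 10^-5
Ka = x²/(C₀ − x) ⇒ C₀ = x + x²/Ka
C₀ = 1.55 × 10^-3 + (1.55 × 10^-3)²/(1.51 × 10^-5) = 1.61 × 10^-1 M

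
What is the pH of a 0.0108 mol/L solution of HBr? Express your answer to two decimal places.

HBr is a strong acid and dissociates completely, so [H+] = 0.0108 M.
pH = -log(0.0108) = 1.97

pH = 1.97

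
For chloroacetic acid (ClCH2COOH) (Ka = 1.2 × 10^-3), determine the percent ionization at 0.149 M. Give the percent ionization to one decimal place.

8.6%

ClCH2COOH ⇌ ClCH2COO- + H+; let x = [H+] at equilibrium.
Ka = x²/(C₀ − x); solving the quadratic gives x = 1.28 × 10^-2 M.
Fraction ionized = 1.28 × 10^-2 / 0.149 = 0.0859 → 8.6%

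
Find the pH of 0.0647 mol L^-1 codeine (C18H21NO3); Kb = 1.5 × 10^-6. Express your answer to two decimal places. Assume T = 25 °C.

C18H21NO3 + H2O ⇌ C18H22NO3+ + OH-
From the ICE table, Kb = x²/(0.0647 − x) = 1.5 × 10^-6.
Since Kb ≪ C₀, x ≈ √(Kb·C₀) = 3.12 × 10^-4 M.
Check: 0.48% ionized — well under 5%, approximation valid.
pOH = 3.51, so pH = 14.00 − pOH = 10.49

pH = 10.49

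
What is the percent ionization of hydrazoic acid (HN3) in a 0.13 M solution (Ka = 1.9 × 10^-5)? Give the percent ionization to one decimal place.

1.2%

HN3 ⇌ N3- + H+; let x = [H+] at equilibrium.
x ≈ √(Ka·C₀) = √(1.9 × 10^-5 × 0.13) = 1.57 × 10^-3 M
% ionization = x/C₀ × 100% = 1.57 × 10^-3/0.13 × 100% = 1.2%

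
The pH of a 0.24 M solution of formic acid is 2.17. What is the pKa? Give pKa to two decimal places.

pKa = 3.71

[H+] = 10^(-2.17) = 6.76 × 10^-3 M
At equilibrium [HA] = 0.24 − 6.76 × 10^-3 = 2.33 × 10^-1 M
Ka = [H+][A-]/[HA] = (6.76 × 10^-3)² / 2.33 × 10^-1 = 1.96 × 10^-4
pKa = -log(1.96 × 10^-4) = 3.71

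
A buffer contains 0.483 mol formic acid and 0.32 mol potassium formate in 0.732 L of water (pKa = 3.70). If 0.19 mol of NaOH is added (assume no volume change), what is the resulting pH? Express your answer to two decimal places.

After neutralization: n(HCOOH) = 0.293 mol, n(HCOO-) = 0.51 mol.
Henderson–Hasselbalch with mole ratio 0.51/0.293: pH = 3.70 + (+0.241)

pH = 3.94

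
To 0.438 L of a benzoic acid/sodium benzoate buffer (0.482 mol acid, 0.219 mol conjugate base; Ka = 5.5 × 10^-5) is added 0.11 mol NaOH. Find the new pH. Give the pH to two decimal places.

pH = 4.21

OH- converts C6H5COOH to C6H5COO-: C6H5COOH → 0.372 mol, C6H5COO- → 0.329 mol.
pKa = −log(5.5 × 10^-5) = 4.260
pH = pKa + log([A⁻]/[HA]) = 4.260 + log(0.329/0.372) = 4.260 -0.053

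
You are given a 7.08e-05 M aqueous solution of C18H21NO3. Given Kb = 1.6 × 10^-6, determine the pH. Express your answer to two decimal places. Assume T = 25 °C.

C18H21NO3 + H2O ⇌ C18H22NO3+ + OH-
From the ICE table, Kb = x²/(7.08e-05 − x) = 1.6 × 10^-6.
Here C₀/Kb ≈ 44.2, so the small-x approximation fails. Use the quadratic:
x = (−Kb + √(Kb² + 4·Kb·C₀))/2 = 9.87 × 10^-6 M
pOH = 5.01, so pH = 14.00 − pOH = 8.99

pH = 8.99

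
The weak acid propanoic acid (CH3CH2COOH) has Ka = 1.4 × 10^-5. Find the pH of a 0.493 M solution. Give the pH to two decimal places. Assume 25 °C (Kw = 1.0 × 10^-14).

CH3CH2COOH ⇌ CH3CH2COO- + H+
From the ICE table, Ka = [H+]²/(0.493 − [H+]) = 1.4 × 10^-5.
Neglecting [H+] in the denominator: [H+] = √(1.4 × 10^-5 × 0.493) = 2.63 × 10^-3 M
Check: 0.53% ionized — well under 5%, approximation valid.
pH = −log(2.63 × 10^-3) = 2.58

pH = 2.58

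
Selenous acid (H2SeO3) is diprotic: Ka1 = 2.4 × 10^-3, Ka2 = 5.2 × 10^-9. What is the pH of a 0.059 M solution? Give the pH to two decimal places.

pH = 1.97

Ka1 ≫ Ka2, so treat the first dissociation as the only significant source of H+.
Ka1 = x²/(0.059 − x) = 2.4 × 10^-3
Solving the quadratic: x = (−Ka1 + √(Ka1² + 4·Ka1·C₀))/2 = 1.08 × 10^-2 M
pH = −log(1.08 × 10^-2) = 1.97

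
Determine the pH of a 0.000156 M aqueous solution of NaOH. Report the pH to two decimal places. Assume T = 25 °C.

NaOH is a strong base; [OH-] = 0.000156 M.
pOH = -log(0.000156) = 3.81
pH = 14.00 - 3.81 = 10.19

pH = 10.19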